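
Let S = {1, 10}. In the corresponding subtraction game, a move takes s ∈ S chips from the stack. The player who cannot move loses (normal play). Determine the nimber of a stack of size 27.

1

n :  0  1  2  3  4  5  6  7  8  9 10 11 12 13 14 15 16 17 18 19 20 21 22 23 24 25 26 27
G :  0  1  0  1  0  1  0  1  0  1  2  0  1  0  1  0  1  0  1  0  1  2  0  1  0  1  0  1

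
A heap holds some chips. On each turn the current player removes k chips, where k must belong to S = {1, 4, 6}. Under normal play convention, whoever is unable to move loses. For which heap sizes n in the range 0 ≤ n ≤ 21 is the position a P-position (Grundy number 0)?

G(0) = 0
G(1) = mex{0} = 1
G(2) = mex{1} = 0
G(3) = mex{0} = 1
G(4) = mex{1,0} = 2
G(5) = mex{2,1} = 0
G(6) = mex{0,0,0} = 1
G(7) = mex{1,1,1} = 0
G(8) = mex{0,2,0} = 1
G(9) = mex{1,0,1} = 2
G(10) = mex{2,1,2} = 0
G(11) = mex{0,0,0} = 1
G(12) = mex{1,1,1} = 0
G(13) = mex{0,2,0} = 1
G(14) = mex{1,0,1} = 2
G(15) = mex{2,1,2} = 0
G(16) = mex{0,0,0} = 1
G(17) = mex{1,1,1} = 0
G(18) = mex{0,2,0} = 1
G(19) = mex{1,0,1} = 2
G(20) = mex{2,1,2} = 0
G(21) = mex{0,0,0} = 1
P-positions are exactly the n with G(n) = 0.

0, 2, 5, 7, 10, 12, 15, 17, 20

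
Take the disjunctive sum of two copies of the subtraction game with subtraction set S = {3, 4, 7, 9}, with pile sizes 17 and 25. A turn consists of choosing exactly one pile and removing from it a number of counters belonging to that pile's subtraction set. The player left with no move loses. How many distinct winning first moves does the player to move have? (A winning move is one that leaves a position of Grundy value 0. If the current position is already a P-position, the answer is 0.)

All piles use S = {3, 4, 7, 9}:
n :  0  1  2  3  4  5  6  7  8  9 10 11 12 13 14 15 16 17 18 19 20 21 22 23 24 25
G :  0  0  0  1  1  1  2  2  2  3  3  3  0  0  0  1  1  1  2  2  2  3  3  3  0  0
Pile A: G(17) = 1.
Pile B: G(25) = 0.
Combined Grundy value = 1 ⊕ 0 = 1.
A winning move leaves total XOR = 0, i.e. changes one component's Grundy value g to g ⊕ X where X is the current total.
Pile A: need g' = 1⊕1 = 0. Options: 17−3→G=0, 17−4→G=0, 17−7→G=3, 17−9→G=2. Hits: 2.
Pile B: need g' = 0⊕1 = 1. Options: 25−3→G=3, 25−4→G=3, 25−7→G=2, 25−9→G=1. Hits: 1.

3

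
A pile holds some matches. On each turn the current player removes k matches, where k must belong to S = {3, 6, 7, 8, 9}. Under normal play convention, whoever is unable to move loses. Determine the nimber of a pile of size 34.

G(0) = 0
G(1) = mex{} = 0
G(2) = mex{} = 0
G(3) = mex{0} = 1
G(4) = mex{0} = 1
G(5) = mex{0} = 1
G(6) = mex{1,0} = 2
G(7) = mex{1,0,0} = 2
G(8) = mex{1,0,0,0} = 2
G(9) = mex{2,1,0,0,0} = 3
G(10) = mex{2,1,1,0,0} = 3
G(11) = mex{2,1,1,1,0} = 3
G(12) = mex{3,2,1,1,1} = 0
G(13) = mex{3,2,2,1,1} = 0
G(14) = mex{3,2,2,2,1} = 0
G(15) = mex{0,3,2,2,2} = 1
G(16) = mex{0,3,3,2,2} = 1
G(17) = mex{0,3,3,3,2} = 1
G(18) = mex{1,0,3,3,3} = 2
G(19) = mex{1,0,0,3,3} = 2
G(20) = mex{1,0,0,0,3} = 2
G(21) = mex{2,1,0,0,0} = 3
G(22) = mex{2,1,1,0,0} = 3
G(23) = mex{2,1,1,1,0} = 3
G(24) = mex{3,2,1,1,1} = 0
G(25) = mex{3,2,2,1,1} = 0
G(26) = mex{3,2,2,2,1} = 0
G(27) = mex{0,3,2,2,2} = 1
G(28) = mex{0,3,3,2,2} = 1
G(29) = mex{0,3,3,3,2} = 1
G(30) = mex{1,0,3,3,3} = 2
G(31) = mex{1,0,0,3,3} = 2
G(32) = mex{1,0,0,0,3} = 2
G(33) = mex{2,1,0,0,0} = 3
G(34) = mex{2,1,1,0,0} = 3

3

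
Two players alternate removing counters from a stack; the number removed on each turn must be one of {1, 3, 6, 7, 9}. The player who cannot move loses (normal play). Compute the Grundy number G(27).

n :  0  1  2  3  4  5  6  7  8  9 10 11 12 13 14 15 16 17 18 19 20 21 22 23 24 25 26 27
G :  0  1  0  1  0  1  2  3  2  3  2  3  0  1  0  1  0  1  2  3  2  3  2  3  0  1  0  1

1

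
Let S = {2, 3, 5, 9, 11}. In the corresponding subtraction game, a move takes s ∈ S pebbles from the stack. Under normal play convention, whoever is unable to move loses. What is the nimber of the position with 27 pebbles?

G(0) = 0
G(1) = mex{} = 0
G(2) = mex{0} = 1
G(3) = mex{0,0} = 1
G(4) = mex{1,0} = 2
G(5) = mex{1,1,0} = 2
G(6) = mex{2,1,0} = 3
G(7) = mex{2,2,1} = 0
G(8) = mex{3,2,1} = 0
G(9) = mex{0,3,2,0} = 1
G(10) = mex{0,0,2,0} = 1
G(11) = mex{1,0,3,1,0} = 2
G(12) = mex{1,1,0,1,0} = 2
G(13) = mex{2,1,0,2,1} = 3
G(14) = mex{2,2,1,2,1} = 0
G(15) = mex{3,2,1,3,2} = 0
G(16) = mex{0,3,2,0,2} = 1
G(17) = mex{0,0,2,0,3} = 1
G(18) = mex{1,0,3,1,0} = 2
G(19) = mex{1,1,0,1,0} = 2
G(20) = mex{2,1,0,2,1} = 3
G(21) = mex{2,2,1,2,1} = 0
G(22) = mex{3,2,1,3,2} = 0
G(23) = mex{0,3,2,0,2} = 1
G(24) = mex{0,0,2,0,3} = 1
G(25) = mex{1,0,3,1,0} = 2
G(26) = mex{1,1,0,1,0} = 2
G(27) = mex{2,1,0,2,1} = 3

3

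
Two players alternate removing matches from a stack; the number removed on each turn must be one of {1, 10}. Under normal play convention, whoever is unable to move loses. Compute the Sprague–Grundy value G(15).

0

G(0) = 0
G(1) = mex{0} = 1
G(2) = mex{1} = 0
G(3) = mex{0} = 1
G(4) = mex{1} = 0
G(5) = mex{0} = 1
G(6) = mex{1} = 0
G(7) = mex{0} = 1
G(8) = mex{1} = 0
G(9) = mex{0} = 1
G(10) = mex{1,0} = 2
G(11) = mex{2,1} = 0
G(12) = mex{0,0} = 1
G(13) = mex{1,1} = 0
G(14) = mex{0,0} = 1
G(15) = mex{1,1} = 0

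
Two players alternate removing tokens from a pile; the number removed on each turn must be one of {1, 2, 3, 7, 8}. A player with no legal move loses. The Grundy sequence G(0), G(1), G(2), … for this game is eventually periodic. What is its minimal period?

n :  0  1  2  3  4  5  6  7  8  9 10 11 12 13 14 15 16 17 18 19
G :  0  1  2  3  0  1  2  3  4  0  1  2  3  0  1  2  3  4  0  1
G(n+9) = G(n) holds for n = 0,…,7 (a full window of length max(S) = 8), so the sequence is purely periodic with period 9.

9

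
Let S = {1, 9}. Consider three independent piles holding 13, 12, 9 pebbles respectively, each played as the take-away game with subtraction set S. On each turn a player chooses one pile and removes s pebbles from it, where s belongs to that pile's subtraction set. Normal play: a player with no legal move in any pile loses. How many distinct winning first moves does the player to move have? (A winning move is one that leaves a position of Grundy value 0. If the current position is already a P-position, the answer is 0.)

All piles use S = {1, 9}:
G(0) = 0
G(1) = mex{0} = 1
G(2) = mex{1} = 0
G(3) = mex{0} = 1
G(4) = mex{1} = 0
G(5) = mex{0} = 1
G(6) = mex{1} = 0
G(7) = mex{0} = 1
G(8) = mex{1} = 0
G(9) = mex{0,0} = 1
G(10) = mex{1,1} = 0
G(11) = mex{0,0} = 1
G(12) = mex{1,1} = 0
G(13) = mex{0,0} = 1
Pile A: G(13) = 1.
Pile B: G(12) = 0.
Pile C: G(9) = 1.
Combined Grundy value = 1 ⊕ 0 ⊕ 1 = 0.
A winning move leaves total XOR = 0, i.e. changes one component's Grundy value g to g ⊕ X where X is the current total.
Pile A: target g' = 1⊕0 = 1, but every legal move changes the Grundy value (mex property), so 0 moves.
Pile B: target g' = 0⊕0 = 0, but every legal move changes the Grundy value (mex property), so 0 moves.
Pile C: target g' = 1⊕0 = 1, but every legal move changes the Grundy value (mex property), so 0 moves.

0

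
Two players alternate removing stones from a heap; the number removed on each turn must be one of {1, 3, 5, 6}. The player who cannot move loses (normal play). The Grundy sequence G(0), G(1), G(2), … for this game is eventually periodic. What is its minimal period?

n :  0  1  2  3  4  5  6  7  8  9 10 11 12 13 14 15 16 17 18 19 20 21 22 23
G :  0  1  0  1  0  1  2  3  2  3  2  0  1  0  1  0  1  2  3  2  3  2  0  1
G(n+11) = G(n) holds for n = 0,…,5 (a full window of length max(S) = 6), so the sequence is purely periodic with period 11.

11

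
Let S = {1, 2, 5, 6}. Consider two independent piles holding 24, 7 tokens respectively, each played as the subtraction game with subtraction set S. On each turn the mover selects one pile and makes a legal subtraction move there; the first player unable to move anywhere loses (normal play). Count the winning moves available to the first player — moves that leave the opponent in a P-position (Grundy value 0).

0

All piles use S = {1, 2, 5, 6}:
n :  0  1  2  3  4  5  6  7  8  9 10 11 12 13 14 15 16 17 18 19 20 21 22 23 24
G :  0  1  2  0  1  2  3  0  1  2  0  1  2  3  0  1  2  0  1  2  3  0  1  2  0
Pile A: G(24) = 0.
Pile B: G(7) = 0.
Combined Grundy value = 0 ⊕ 0 = 0.
A winning move leaves total XOR = 0, i.e. changes one component's Grundy value g to g ⊕ X where X is the current total.
Pile A: target g' = 0⊕0 = 0, but every legal move changes the Grundy value (mex property), so 0 moves.
Pile B: target g' = 0⊕0 = 0, but every legal move changes the Grundy value (mex property), so 0 moves.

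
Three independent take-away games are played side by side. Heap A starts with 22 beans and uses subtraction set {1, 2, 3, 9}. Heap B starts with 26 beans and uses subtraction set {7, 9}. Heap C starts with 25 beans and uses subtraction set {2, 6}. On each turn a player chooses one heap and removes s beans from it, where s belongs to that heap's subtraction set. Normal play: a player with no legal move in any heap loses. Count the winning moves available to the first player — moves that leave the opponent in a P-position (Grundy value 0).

2

Heap A, S = {1, 2, 3, 9}:
G(0) = 0
G(1) = mex{0} = 1
G(2) = mex{1,0} = 2
G(3) = mex{2,1,0} = 3
G(4) = mex{3,2,1} = 0
G(5) = mex{0,3,2} = 1
G(6) = mex{1,0,3} = 2
G(7) = mex{2,1,0} = 3
G(8) = mex{3,2,1} = 0
G(9) = mex{0,3,2,0} = 1
G(10) = mex{1,0,3,1} = 2
G(11) = mex{2,1,0,2} = 3
G(12) = mex{3,2,1,3} = 0
G(13) = mex{0,3,2,0} = 1
G(14) = mex{1,0,3,1} = 2
G(15) = mex{2,1,0,2} = 3
G(16) = mex{3,2,1,3} = 0
G(17) = mex{0,3,2,0} = 1
G(18) = mex{1,0,3,1} = 2
G(19) = mex{2,1,0,2} = 3
G(20) = mex{3,2,1,3} = 0
G(21) = mex{0,3,2,0} = 1
G(22) = mex{1,0,3,1} = 2
G_A(22) = 2.
Heap B, S = {7, 9}:
n :  0  1  2  3  4  5  6  7  8  9 10 11 12 13 14 15 16 17 18 19 20 21 22 23 24 25 26
G :  0  0  0  0  0  0  0  1  1  1  1  1  1  1  2  2  0  0  0  0  0  0  0  1  1  1  1
G_B(26) = 1.
Heap C, S = {2, 6}:
G(0) = 0
G(1) = mex{} = 0
G(2) = mex{0} = 1
G(3) = mex{0} = 1
G(4) = mex{1} = 0
G(5) = mex{1} = 0
G(6) = mex{0,0} = 1
G(7) = mex{0,0} = 1
G(8) = mex{1,1} = 0
G(9) = mex{1,1} = 0
G(10) = mex{0,0} = 1
G(11) = mex{0,0} = 1
G(12) = mex{1,1} = 0
G(13) = mex{1,1} = 0
G(14) = mex{0,0} = 1
G(15) = mex{0,0} = 1
G(16) = mex{1,1} = 0
G(17) = mex{1,1} = 0
G(18) = mex{0,0} = 1
G(19) = mex{0,0} = 1
G(20) = mex{1,1} = 0
G(21) = mex{1,1} = 0
G(22) = mex{0,0} = 1
G(23) = mex{0,0} = 1
G(24) = mex{1,1} = 0
G(25) = mex{1,1} = 0
G_C(25) = 0.
Combined Grundy value = 2 ⊕ 1 ⊕ 0 = 3.
A winning move leaves total XOR = 0, i.e. changes one component's Grundy value g to g ⊕ X where X is the current total.
Heap A: need g' = 2⊕3 = 1. Options: 22−1→G=1, 22−2→G=0, 22−3→G=3, 22−9→G=1. Hits: 2.
Heap B: need g' = 1⊕3 = 2. Options: 26−7→G=0, 26−9→G=0. Hits: 0.
Heap C: need g' = 0⊕3 = 3. Options: 25−2→G=1, 25−6→G=1. Hits: 0.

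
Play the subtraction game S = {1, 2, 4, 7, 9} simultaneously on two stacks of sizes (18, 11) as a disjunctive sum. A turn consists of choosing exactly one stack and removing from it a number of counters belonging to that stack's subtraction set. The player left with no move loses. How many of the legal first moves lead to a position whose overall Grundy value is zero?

All stacks use S = {1, 2, 4, 7, 9}:
G(0) = 0
G(1) = mex{0} = 1
G(2) = mex{1,0} = 2
G(3) = mex{2,1} = 0
G(4) = mex{0,2,0} = 1
G(5) = mex{1,0,1} = 2
G(6) = mex{2,1,2} = 0
G(7) = mex{0,2,0,0} = 1
G(8) = mex{1,0,1,1} = 2
G(9) = mex{2,1,2,2,0} = 3
G(10) = mex{3,2,0,0,1} = 4
G(11) = mex{4,3,1,1,2} = 0
G(12) = mex{0,4,2,2,0} = 1
G(13) = mex{1,0,3,0,1} = 2
G(14) = mex{2,1,4,1,2} = 0
G(15) = mex{0,2,0,2,0} = 1
G(16) = mex{1,0,1,3,1} = 2
G(17) = mex{2,1,2,4,2} = 0
G(18) = mex{0,2,0,0,3} = 1
Stack A: G(18) = 1.
Stack B: G(11) = 0.
Combined Grundy value = 1 ⊕ 0 = 1.
A winning move leaves total XOR = 0, i.e. changes one component's Grundy value g to g ⊕ X where X is the current total.
Stack A: need g' = 1⊕1 = 0. Options: 18−1→G=0, 18−2→G=2, 18−4→G=0, 18−7→G=0, 18−9→G=3. Hits: 3.
Stack B: need g' = 0⊕1 = 1. Options: 11−1→G=4, 11−2→G=3, 11−4→G=1, 11−7→G=1, 11−9→G=2. Hits: 2.

5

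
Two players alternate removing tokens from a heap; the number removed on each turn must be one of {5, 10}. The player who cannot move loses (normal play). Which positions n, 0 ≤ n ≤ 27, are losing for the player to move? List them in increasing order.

0, 1, 2, 3, 4, 15, 16, 17, 18, 19

n :  0  1  2  3  4  5  6  7  8  9 10 11 12 13 14 15 16 17 18 19 20 21 22 23 24 25 26 27
G :  0  0  0  0  0  1  1  1  1  1  2  2  2  2  2  0  0  0  0  0  1  1  1  1  1  2  2  2
P-positions are exactly the n with G(n) = 0.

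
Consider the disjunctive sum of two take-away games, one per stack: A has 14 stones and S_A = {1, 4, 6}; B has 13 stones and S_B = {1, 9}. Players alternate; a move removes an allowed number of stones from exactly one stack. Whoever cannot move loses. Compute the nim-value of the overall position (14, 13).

Stack A, S = {1, 4, 6}:
n :  0  1  2  3  4  5  6  7  8  9 10 11 12 13 14
G :  0  1  0  1  2  0  1  0  1  2  0  1  0  1  2
G_A(14) = 2.
Stack B, S = {1, 9}:
n :  0  1  2  3  4  5  6  7  8  9 10 11 12 13
G :  0  1  0  1  0  1  0  1  0  1  0  1  0  1
G_B(13) = 1.
Combined Grundy value = 2 ⊕ 1 = 3.

3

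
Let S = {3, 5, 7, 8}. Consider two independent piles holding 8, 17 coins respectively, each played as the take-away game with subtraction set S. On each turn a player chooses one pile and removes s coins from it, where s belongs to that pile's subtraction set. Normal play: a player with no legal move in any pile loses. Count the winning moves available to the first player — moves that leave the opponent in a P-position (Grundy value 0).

0

All piles use S = {3, 5, 7, 8}:
n :  0  1  2  3  4  5  6  7  8  9 10 11 12 13 14 15 16 17
G :  0  0  0  1  1  1  2  2  2  3  3  0  0  0  1  1  1  2
Pile A: G(8) = 2.
Pile B: G(17) = 2.
Combined Grundy value = 2 ⊕ 2 = 0.
A winning move leaves total XOR = 0, i.e. changes one component's Grundy value g to g ⊕ X where X is the current total.
Pile A: target g' = 2⊕0 = 2, but every legal move changes the Grundy value (mex property), so 0 moves.
Pile B: target g' = 2⊕0 = 2, but every legal move changes the Grundy value (mex property), so 0 moves.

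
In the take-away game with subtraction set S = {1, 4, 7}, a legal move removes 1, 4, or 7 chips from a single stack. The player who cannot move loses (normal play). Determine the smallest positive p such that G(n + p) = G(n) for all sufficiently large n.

8

G(0) = 0
G(1) = mex{0} = 1
G(2) = mex{1} = 0
G(3) = mex{0} = 1
G(4) = mex{1,0} = 2
G(5) = mex{2,1} = 0
G(6) = mex{0,0} = 1
G(7) = mex{1,1,0} = 2
G(8) = mex{2,2,1} = 0
G(9) = mex{0,0,0} = 1
G(10) = mex{1,1,1} = 0
G(11) = mex{0,2,2} = 1
G(12) = mex{1,0,0} = 2
G(13) = mex{2,1,1} = 0
G(14) = mex{0,0,2} = 1
G(15) = mex{1,1,0} = 2
G(16) = mex{2,2,1} = 0
G(17) = mex{0,0,0} = 1
G(n+8) = G(n) holds for n = 0,…,6 (a full window of length max(S) = 7), so the sequence is purely periodic with period 8.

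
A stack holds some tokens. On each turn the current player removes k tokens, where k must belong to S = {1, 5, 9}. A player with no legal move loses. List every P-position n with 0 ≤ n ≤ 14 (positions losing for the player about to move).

n :  0  1  2  3  4  5  6  7  8  9 10 11 12 13 14
G :  0  1  0  1  0  1  0  1  0  1  0  1  0  1  0
P-positions are exactly the n with G(n) = 0.

0, 2, 4, 6, 8, 10, 12, 14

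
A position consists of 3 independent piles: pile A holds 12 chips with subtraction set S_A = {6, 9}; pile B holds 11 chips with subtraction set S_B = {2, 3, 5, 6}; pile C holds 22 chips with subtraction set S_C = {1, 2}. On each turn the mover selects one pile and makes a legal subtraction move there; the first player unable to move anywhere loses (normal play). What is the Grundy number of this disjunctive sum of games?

Pile A, S = {6, 9}:
G(0) = 0
G(1) = mex{} = 0
G(2) = mex{} = 0
G(3) = mex{} = 0
G(4) = mex{} = 0
G(5) = mex{} = 0
G(6) = mex{0} = 1
G(7) = mex{0} = 1
G(8) = mex{0} = 1
G(9) = mex{0,0} = 1
G(10) = mex{0,0} = 1
G(11) = mex{0,0} = 1
G(12) = mex{1,0} = 2
G_A(12) = 2.
Pile B, S = {2, 3, 5, 6}:
G(0) = 0
G(1) = mex{} = 0
G(2) = mex{0} = 1
G(3) = mex{0,0} = 1
G(4) = mex{1,0} = 2
G(5) = mex{1,1,0} = 2
G(6) = mex{2,1,0,0} = 3
G(7) = mex{2,2,1,0} = 3
G(8) = mex{3,2,1,1} = 0
G(9) = mex{3,3,2,1} = 0
G(10) = mex{0,3,2,2} = 1
G(11) = mex{0,0,3,2} = 1
G_B(11) = 1.
Pile C, S = {1, 2}:
G(0) = 0
G(1) = mex{0} = 1
G(2) = mex{1,0} = 2
G(3) = mex{2,1} = 0
G(4) = mex{0,2} = 1
G(5) = mex{1,0} = 2
G(6) = mex{2,1} = 0
G(7) = mex{0,2} = 1
G(8) = mex{1,0} = 2
G(9) = mex{2,1} = 0
G(10) = mex{0,2} = 1
G(11) = mex{1,0} = 2
G(12) = mex{2,1} = 0
G(13) = mex{0,2} = 1
G(14) = mex{1,0} = 2
G(15) = mex{2,1} = 0
G(16) = mex{0,2} = 1
G(17) = mex{1,0} = 2
G(18) = mex{2,1} = 0
G(19) = mex{0,2} = 1
G(20) = mex{1,0} = 2
G(21) = mex{2,1} = 0
G(22) = mex{0,2} = 1
G_C(22) = 1.
Combined Grundy value = 2 ⊕ 1 ⊕ 1 = 2.

2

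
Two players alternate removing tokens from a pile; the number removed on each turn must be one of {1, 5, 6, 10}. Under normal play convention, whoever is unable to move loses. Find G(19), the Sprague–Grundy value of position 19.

2

n :  0  1  2  3  4  5  6  7  8  9 10 11 12 13 14 15 16 17 18 19
G :  0  1  0  1  0  1  2  3  2  3  2  0  1  0  1  0  1  2  3  2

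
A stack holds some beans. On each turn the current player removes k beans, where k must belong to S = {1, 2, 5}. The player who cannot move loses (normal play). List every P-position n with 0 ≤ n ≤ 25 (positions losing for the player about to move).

0, 3, 6, 9, 12, 15, 18, 21, 24

n :  0  1  2  3  4  5  6  7  8  9 10 11 12 13 14 15 16 17 18 19 20 21 22 23 24 25
G :  0  1  2  0  1  2  0  1  2  0  1  2  0  1  2  0  1  2  0  1  2  0  1  2  0  1
P-positions are exactly the n with G(n) = 0.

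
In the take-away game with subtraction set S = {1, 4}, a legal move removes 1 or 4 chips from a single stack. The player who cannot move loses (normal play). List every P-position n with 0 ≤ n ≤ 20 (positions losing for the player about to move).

0, 2, 5, 7, 10, 12, 15, 17, 20

G(0) = 0
G(1) = mex{0} = 1
G(2) = mex{1} = 0
G(3) = mex{0} = 1
G(4) = mex{1,0} = 2
G(5) = mex{2,1} = 0
G(6) = mex{0,0} = 1
G(7) = mex{1,1} = 0
G(8) = mex{0,2} = 1
G(9) = mex{1,0} = 2
G(10) = mex{2,1} = 0
G(11) = mex{0,0} = 1
G(12) = mex{1,1} = 0
G(13) = mex{0,2} = 1
G(14) = mex{1,0} = 2
G(15) = mex{2,1} = 0
G(16) = mex{0,0} = 1
G(17) = mex{1,1} = 0
G(18) = mex{0,2} = 1
G(19) = mex{1,0} = 2
G(20) = mex{2,1} = 0
P-positions are exactly the n with G(n) = 0.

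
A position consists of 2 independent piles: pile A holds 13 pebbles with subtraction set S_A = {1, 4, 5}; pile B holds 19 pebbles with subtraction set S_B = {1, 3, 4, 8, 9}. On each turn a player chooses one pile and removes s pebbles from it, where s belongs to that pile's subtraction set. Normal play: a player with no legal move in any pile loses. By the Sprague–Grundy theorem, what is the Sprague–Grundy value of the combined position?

Pile A, S = {1, 4, 5}:
n :  0  1  2  3  4  5  6  7  8  9 10 11 12 13
G :  0  1  0  1  2  3  2  3  0  1  0  1  2  3
G_A(13) = 3.
Pile B, S = {1, 3, 4, 8, 9}:
G(0) = 0
G(1) = mex{0} = 1
G(2) = mex{1} = 0
G(3) = mex{0,0} = 1
G(4) = mex{1,1,0} = 2
G(5) = mex{2,0,1} = 3
G(6) = mex{3,1,0} = 2
G(7) = mex{2,2,1} = 0
G(8) = mex{0,3,2,0} = 1
G(9) = mex{1,2,3,1,0} = 4
G(10) = mex{4,0,2,0,1} = 3
G(11) = mex{3,1,0,1,0} = 2
G(12) = mex{2,4,1,2,1} = 0
G(13) = mex{0,3,4,3,2} = 1
G(14) = mex{1,2,3,2,3} = 0
G(15) = mex{0,0,2,0,2} = 1
G(16) = mex{1,1,0,1,0} = 2
G(17) = mex{2,0,1,4,1} = 3
G(18) = mex{3,1,0,3,4} = 2
G(19) = mex{2,2,1,2,3} = 0
G_B(19) = 0.
Combined Grundy value = 3 ⊕ 0 = 3.

3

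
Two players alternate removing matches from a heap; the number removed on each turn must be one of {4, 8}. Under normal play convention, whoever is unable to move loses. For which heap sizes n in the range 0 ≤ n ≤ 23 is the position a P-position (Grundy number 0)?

0, 1, 2, 3, 12, 13, 14, 15

G(0) = 0
G(1) = mex{} = 0
G(2) = mex{} = 0
G(3) = mex{} = 0
G(4) = mex{0} = 1
G(5) = mex{0} = 1
G(6) = mex{0} = 1
G(7) = mex{0} = 1
G(8) = mex{1,0} = 2
G(9) = mex{1,0} = 2
G(10) = mex{1,0} = 2
G(11) = mex{1,0} = 2
G(12) = mex{2,1} = 0
G(13) = mex{2,1} = 0
G(14) = mex{2,1} = 0
G(15) = mex{2,1} = 0
G(16) = mex{0,2} = 1
G(17) = mex{0,2} = 1
G(18) = mex{0,2} = 1
G(19) = mex{0,2} = 1
G(20) = mex{1,0} = 2
G(21) = mex{1,0} = 2
G(22) = mex{1,0} = 2
G(23) = mex{1,0} = 2
P-positions are exactly the n with G(n) = 0.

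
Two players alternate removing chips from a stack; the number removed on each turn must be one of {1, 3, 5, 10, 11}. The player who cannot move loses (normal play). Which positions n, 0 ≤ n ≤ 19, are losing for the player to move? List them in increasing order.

G(0) = 0
G(1) = mex{0} = 1
G(2) = mex{1} = 0
G(3) = mex{0,0} = 1
G(4) = mex{1,1} = 0
G(5) = mex{0,0,0} = 1
G(6) = mex{1,1,1} = 0
G(7) = mex{0,0,0} = 1
G(8) = mex{1,1,1} = 0
G(9) = mex{0,0,0} = 1
G(10) = mex{1,1,1,0} = 2
G(11) = mex{2,0,0,1,0} = 3
G(12) = mex{3,1,1,0,1} = 2
G(13) = mex{2,2,0,1,0} = 3
G(14) = mex{3,3,1,0,1} = 2
G(15) = mex{2,2,2,1,0} = 3
G(16) = mex{3,3,3,0,1} = 2
G(17) = mex{2,2,2,1,0} = 3
G(18) = mex{3,3,3,0,1} = 2
G(19) = mex{2,2,2,1,0} = 3
P-positions are exactly the n with G(n) = 0.

0, 2, 4, 6, 8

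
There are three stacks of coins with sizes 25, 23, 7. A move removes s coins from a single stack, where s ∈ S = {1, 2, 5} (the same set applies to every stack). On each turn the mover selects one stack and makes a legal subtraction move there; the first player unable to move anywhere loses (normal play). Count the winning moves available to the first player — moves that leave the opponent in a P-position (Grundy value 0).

2

All stacks use S = {1, 2, 5}:
G(0) = 0
G(1) = mex{0} = 1
G(2) = mex{1,0} = 2
G(3) = mex{2,1} = 0
G(4) = mex{0,2} = 1
G(5) = mex{1,0,0} = 2
G(6) = mex{2,1,1} = 0
G(7) = mex{0,2,2} = 1
G(8) = mex{1,0,0} = 2
G(9) = mex{2,1,1} = 0
G(10) = mex{0,2,2} = 1
G(11) = mex{1,0,0} = 2
G(12) = mex{2,1,1} = 0
G(13) = mex{0,2,2} = 1
G(14) = mex{1,0,0} = 2
G(15) = mex{2,1,1} = 0
G(16) = mex{0,2,2} = 1
G(17) = mex{1,0,0} = 2
G(18) = mex{2,1,1} = 0
G(19) = mex{0,2,2} = 1
G(20) = mex{1,0,0} = 2
G(21) = mex{2,1,1} = 0
G(22) = mex{0,2,2} = 1
G(23) = mex{1,0,0} = 2
G(24) = mex{2,1,1} = 0
G(25) = mex{0,2,2} = 1
Stack A: G(25) = 1.
Stack B: G(23) = 2.
Stack C: G(7) = 1.
Combined Grundy value = 1 ⊕ 2 ⊕ 1 = 2.
A winning move leaves total XOR = 0, i.e. changes one component's Grundy value g to g ⊕ X where X is the current total.
Stack A: need g' = 1⊕2 = 3. Options: 25−1→G=0, 25−2→G=2, 25−5→G=2. Hits: 0.
Stack B: need g' = 2⊕2 = 0. Options: 23−1→G=1, 23−2→G=0, 23−5→G=0. Hits: 2.
Stack C: need g' = 1⊕2 = 3. Options: 7−1→G=0, 7−2→G=2, 7−5→G=2. Hits: 0.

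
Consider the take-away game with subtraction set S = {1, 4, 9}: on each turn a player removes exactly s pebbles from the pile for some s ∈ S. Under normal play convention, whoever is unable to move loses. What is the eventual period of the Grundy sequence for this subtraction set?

5

G(0) = 0
G(1) = mex{0} = 1
G(2) = mex{1} = 0
G(3) = mex{0} = 1
G(4) = mex{1,0} = 2
G(5) = mex{2,1} = 0
G(6) = mex{0,0} = 1
G(7) = mex{1,1} = 0
G(8) = mex{0,2} = 1
G(9) = mex{1,0,0} = 2
G(10) = mex{2,1,1} = 0
G(11) = mex{0,0,0} = 1
G(12) = mex{1,1,1} = 0
G(13) = mex{0,2,2} = 1
G(14) = mex{1,0,0} = 2
G(15) = mex{2,1,1} = 0
G(n+5) = G(n) holds for n = 0,…,8 (a full window of length max(S) = 9), so the sequence is purely periodic with period 5.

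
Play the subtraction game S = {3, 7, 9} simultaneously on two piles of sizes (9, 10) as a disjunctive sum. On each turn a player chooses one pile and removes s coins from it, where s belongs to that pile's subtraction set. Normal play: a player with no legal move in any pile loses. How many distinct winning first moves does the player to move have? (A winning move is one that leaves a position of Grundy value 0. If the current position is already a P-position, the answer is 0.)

1

All piles use S = {3, 7, 9}:
n :  0  1  2  3  4  5  6  7  8  9 10
G :  0  0  0  1  1  1  0  2  2  1  3
Pile A: G(9) = 1.
Pile B: G(10) = 3.
Combined Grundy value = 1 ⊕ 3 = 2.
A winning move leaves total XOR = 0, i.e. changes one component's Grundy value g to g ⊕ X where X is the current total.
Pile A: need g' = 1⊕2 = 3. Options: 9−3→G=0, 9−7→G=0, 9−9→G=0. Hits: 0.
Pile B: need g' = 3⊕2 = 1. Options: 10−3→G=2, 10−7→G=1, 10−9→G=0. Hits: 1.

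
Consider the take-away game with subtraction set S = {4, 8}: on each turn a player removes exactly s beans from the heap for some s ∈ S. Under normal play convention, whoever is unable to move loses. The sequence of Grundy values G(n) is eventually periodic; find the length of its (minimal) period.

12

n :  0  1  2  3  4  5  6  7  8  9 10 11 12 13 14 15 16 17 18 19 20 21 22 23 24 25
G :  0  0  0  0  1  1  1  1  2  2  2  2  0  0  0  0  1  1  1  1  2  2  2  2  0  0
G(n+12) = G(n) holds for n = 0,…,7 (a full window of length max(S) = 8), so the sequence is purely periodic with period 12.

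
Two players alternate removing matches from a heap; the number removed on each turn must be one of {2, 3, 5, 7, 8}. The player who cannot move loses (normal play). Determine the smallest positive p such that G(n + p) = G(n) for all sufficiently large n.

G(0) = 0
G(1) = mex{} = 0
G(2) = mex{0} = 1
G(3) = mex{0,0} = 1
G(4) = mex{1,0} = 2
G(5) = mex{1,1,0} = 2
G(6) = mex{2,1,0} = 3
G(7) = mex{2,2,1,0} = 3
G(8) = mex{3,2,1,0,0} = 4
G(9) = mex{3,3,2,1,0} = 4
G(10) = mex{4,3,2,1,1} = 0
G(11) = mex{4,4,3,2,1} = 0
G(12) = mex{0,4,3,2,2} = 1
G(13) = mex{0,0,4,3,2} = 1
G(14) = mex{1,0,4,3,3} = 2
G(15) = mex{1,1,0,4,3} = 2
G(16) = mex{2,1,0,4,4} = 3
G(17) = mex{2,2,1,0,4} = 3
G(18) = mex{3,2,1,0,0} = 4
G(19) = mex{3,3,2,1,0} = 4
G(20) = mex{4,3,2,1,1} = 0
G(21) = mex{4,4,3,2,1} = 0
G(n+10) = G(n) holds for n = 0,…,7 (a full window of length max(S) = 8), so the sequence is purely periodic with period 10.

10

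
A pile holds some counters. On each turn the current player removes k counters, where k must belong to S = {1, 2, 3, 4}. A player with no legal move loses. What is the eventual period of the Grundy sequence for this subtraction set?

n :  0  1  2  3  4  5  6  7  8  9 10 11 12 13 14
G :  0  1  2  3  4  0  1  2  3  4  0  1  2  3  4
G(n+5) = G(n) holds for n = 0,…,3 (a full window of length max(S) = 4), so the sequence is purely periodic with period 5.

5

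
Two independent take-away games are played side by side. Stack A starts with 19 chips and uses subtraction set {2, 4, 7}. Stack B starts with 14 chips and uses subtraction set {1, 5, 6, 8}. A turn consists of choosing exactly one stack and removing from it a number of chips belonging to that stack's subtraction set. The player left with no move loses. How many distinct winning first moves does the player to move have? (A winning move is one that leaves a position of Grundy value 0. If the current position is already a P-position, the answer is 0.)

Stack A, S = {2, 4, 7}:
G(0) = 0
G(1) = mex{} = 0
G(2) = mex{0} = 1
G(3) = mex{0} = 1
G(4) = mex{1,0} = 2
G(5) = mex{1,0} = 2
G(6) = mex{2,1} = 0
G(7) = mex{2,1,0} = 3
G(8) = mex{0,2,0} = 1
G(9) = mex{3,2,1} = 0
G(10) = mex{1,0,1} = 2
G(11) = mex{0,3,2} = 1
G(12) = mex{2,1,2} = 0
G(13) = mex{1,0,0} = 2
G(14) = mex{0,2,3} = 1
G(15) = mex{2,1,1} = 0
G(16) = mex{1,0,0} = 2
G(17) = mex{0,2,2} = 1
G(18) = mex{2,1,1} = 0
G(19) = mex{1,0,0} = 2
G_A(19) = 2.
Stack B, S = {1, 5, 6, 8}:
n :  0  1  2  3  4  5  6  7  8  9 10 11 12 13 14
G :  0  1  0  1  0  1  2  3  2  3  2  0  1  0  1
G_B(14) = 1.
Combined Grundy value = 2 ⊕ 1 = 3.
A winning move leaves total XOR = 0, i.e. changes one component's Grundy value g to g ⊕ X where X is the current total.
Stack A: need g' = 2⊕3 = 1. Options: 19−2→G=1, 19−4→G=0, 19−7→G=0. Hits: 1.
Stack B: need g' = 1⊕3 = 2. Options: 14−1→G=0, 14−5→G=3, 14−6→G=2, 14−8→G=2. Hits: 2.

3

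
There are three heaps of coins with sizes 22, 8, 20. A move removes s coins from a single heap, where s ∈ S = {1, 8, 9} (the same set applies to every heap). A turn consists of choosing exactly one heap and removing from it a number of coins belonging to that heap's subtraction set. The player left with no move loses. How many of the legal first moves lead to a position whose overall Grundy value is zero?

3

All heaps use S = {1, 8, 9}:
n :  0  1  2  3  4  5  6  7  8  9 10 11 12 13 14 15 16 17 18 19 20 21 22
G :  0  1  0  1  0  1  0  1  2  3  2  3  2  3  2  3  0  1  0  1  0  1  0
Heap A: G(22) = 0.
Heap B: G(8) = 2.
Heap C: G(20) = 0.
Combined Grundy value = 0 ⊕ 2 ⊕ 0 = 2.
A winning move leaves total XOR = 0, i.e. changes one component's Grundy value g to g ⊕ X where X is the current total.
Heap A: need g' = 0⊕2 = 2. Options: 22−1→G=1, 22−8→G=2, 22−9→G=3. Hits: 1.
Heap B: need g' = 2⊕2 = 0. Options: 8−1→G=1, 8−8→G=0. Hits: 1.
Heap C: need g' = 0⊕2 = 2. Options: 20−1→G=1, 20−8→G=2, 20−9→G=3. Hits: 1.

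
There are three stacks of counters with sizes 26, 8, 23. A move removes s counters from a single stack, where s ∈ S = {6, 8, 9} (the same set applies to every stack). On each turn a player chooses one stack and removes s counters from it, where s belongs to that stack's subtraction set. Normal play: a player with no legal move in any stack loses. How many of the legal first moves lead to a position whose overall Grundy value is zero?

7

All stacks use S = {6, 8, 9}:
n :  0  1  2  3  4  5  6  7  8  9 10 11 12 13 14 15 16 17 18 19 20 21 22 23 24 25 26
G :  0  0  0  0  0  0  1  1  1  1  1  1  2  2  2  0  0  0  0  0  0  1  1  1  1  1  1
Stack A: G(26) = 1.
Stack B: G(8) = 1.
Stack C: G(23) = 1.
Combined Grundy value = 1 ⊕ 1 ⊕ 1 = 1.
A winning move leaves total XOR = 0, i.e. changes one component's Grundy value g to g ⊕ X where X is the current total.
Stack A: need g' = 1⊕1 = 0. Options: 26−6→G=0, 26−8→G=0, 26−9→G=0. Hits: 3.
Stack B: need g' = 1⊕1 = 0. Options: 8−6→G=0, 8−8→G=0. Hits: 2.
Stack C: need g' = 1⊕1 = 0. Options: 23−6→G=0, 23−8→G=0, 23−9→G=2. Hits: 2.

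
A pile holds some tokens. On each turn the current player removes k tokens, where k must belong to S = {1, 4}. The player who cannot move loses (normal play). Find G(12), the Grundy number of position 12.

0

n :  0  1  2  3  4  5  6  7  8  9 10 11 12
G :  0  1  0  1  2  0  1  0  1  2  0  1  0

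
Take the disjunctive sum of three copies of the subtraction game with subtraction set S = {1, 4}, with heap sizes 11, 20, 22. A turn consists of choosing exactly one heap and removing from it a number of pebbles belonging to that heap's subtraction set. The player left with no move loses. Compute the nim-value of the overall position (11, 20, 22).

1

All heaps use S = {1, 4}:
G(0) = 0
G(1) = mex{0} = 1
G(2) = mex{1} = 0
G(3) = mex{0} = 1
G(4) = mex{1,0} = 2
G(5) = mex{2,1} = 0
G(6) = mex{0,0} = 1
G(7) = mex{1,1} = 0
G(8) = mex{0,2} = 1
G(9) = mex{1,0} = 2
G(10) = mex{2,1} = 0
G(11) = mex{0,0} = 1
G(12) = mex{1,1} = 0
G(13) = mex{0,2} = 1
G(14) = mex{1,0} = 2
G(15) = mex{2,1} = 0
G(16) = mex{0,0} = 1
G(17) = mex{1,1} = 0
G(18) = mex{0,2} = 1
G(19) = mex{1,0} = 2
G(20) = mex{2,1} = 0
G(21) = mex{0,0} = 1
G(22) = mex{1,1} = 0
Heap A: G(11) = 1.
Heap B: G(20) = 0.
Heap C: G(22) = 0.
Combined Grundy value = 1 ⊕ 0 ⊕ 0 = 1.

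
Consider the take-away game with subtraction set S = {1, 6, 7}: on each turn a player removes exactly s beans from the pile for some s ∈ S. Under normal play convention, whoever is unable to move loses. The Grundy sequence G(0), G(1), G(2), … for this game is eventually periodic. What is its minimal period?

12

G(0) = 0
G(1) = mex{0} = 1
G(2) = mex{1} = 0
G(3) = mex{0} = 1
G(4) = mex{1} = 0
G(5) = mex{0} = 1
G(6) = mex{1,0} = 2
G(7) = mex{2,1,0} = 3
G(8) = mex{3,0,1} = 2
G(9) = mex{2,1,0} = 3
G(10) = mex{3,0,1} = 2
G(11) = mex{2,1,0} = 3
G(12) = mex{3,2,1} = 0
G(13) = mex{0,3,2} = 1
G(14) = mex{1,2,3} = 0
G(15) = mex{0,3,2} = 1
G(16) = mex{1,2,3} = 0
G(17) = mex{0,3,2} = 1
G(18) = mex{1,0,3} = 2
G(19) = mex{2,1,0} = 3
G(20) = mex{3,0,1} = 2
G(21) = mex{2,1,0} = 3
G(22) = mex{3,0,1} = 2
G(23) = mex{2,1,0} = 3
G(24) = mex{3,2,1} = 0
G(25) = mex{0,3,2} = 1
G(n+12) = G(n) holds for n = 0,…,6 (a full window of length max(S) = 7), so the sequence is purely periodic with period 12.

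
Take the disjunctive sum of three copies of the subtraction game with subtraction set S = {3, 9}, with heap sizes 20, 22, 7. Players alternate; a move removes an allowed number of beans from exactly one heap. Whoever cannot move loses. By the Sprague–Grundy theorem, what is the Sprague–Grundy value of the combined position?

All heaps use S = {3, 9}:
n :  0  1  2  3  4  5  6  7  8  9 10 11 12 13 14 15 16 17 18 19 20 21 22
G :  0  0  0  1  1  1  0  0  0  1  1  1  0  0  0  1  1  1  0  0  0  1  1
Heap A: G(20) = 0.
Heap B: G(22) = 1.
Heap C: G(7) = 0.
Combined Grundy value = 0 ⊕ 1 ⊕ 0 = 1.

1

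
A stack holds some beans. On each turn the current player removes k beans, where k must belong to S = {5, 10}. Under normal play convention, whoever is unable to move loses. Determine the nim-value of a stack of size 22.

n :  0  1  2  3  4  5  6  7  8  9 10 11 12 13 14 15 16 17 18 19 20 21 22
G :  0  0  0  0  0  1  1  1  1  1  2  2  2  2  2  0  0  0  0  0  1  1  1

1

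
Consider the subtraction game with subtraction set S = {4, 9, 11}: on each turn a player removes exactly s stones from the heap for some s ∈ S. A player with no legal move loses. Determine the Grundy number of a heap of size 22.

G(0) = 0
G(1) = mex{} = 0
G(2) = mex{} = 0
G(3) = mex{} = 0
G(4) = mex{0} = 1
G(5) = mex{0} = 1
G(6) = mex{0} = 1
G(7) = mex{0} = 1
G(8) = mex{1} = 0
G(9) = mex{1,0} = 2
G(10) = mex{1,0} = 2
G(11) = mex{1,0,0} = 2
G(12) = mex{0,0,0} = 1
G(13) = mex{2,1,0} = 3
G(14) = mex{2,1,0} = 3
G(15) = mex{2,1,1} = 0
G(16) = mex{1,1,1} = 0
G(17) = mex{3,0,1} = 2
G(18) = mex{3,2,1} = 0
G(19) = mex{0,2,0} = 1
G(20) = mex{0,2,2} = 1
G(21) = mex{2,1,2} = 0
G(22) = mex{0,3,2} = 1

1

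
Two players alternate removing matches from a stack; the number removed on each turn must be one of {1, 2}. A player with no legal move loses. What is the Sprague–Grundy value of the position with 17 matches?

2

G(0) = 0
G(1) = mex{0} = 1
G(2) = mex{1,0} = 2
G(3) = mex{2,1} = 0
G(4) = mex{0,2} = 1
G(5) = mex{1,0} = 2
G(6) = mex{2,1} = 0
G(7) = mex{0,2} = 1
G(8) = mex{1,0} = 2
G(9) = mex{2,1} = 0
G(10) = mex{0,2} = 1
G(11) = mex{1,0} = 2
G(12) = mex{2,1} = 0
G(13) = mex{0,2} = 1
G(14) = mex{1,0} = 2
G(15) = mex{2,1} = 0
G(16) = mex{0,2} = 1
G(17) = mex{1,0} = 2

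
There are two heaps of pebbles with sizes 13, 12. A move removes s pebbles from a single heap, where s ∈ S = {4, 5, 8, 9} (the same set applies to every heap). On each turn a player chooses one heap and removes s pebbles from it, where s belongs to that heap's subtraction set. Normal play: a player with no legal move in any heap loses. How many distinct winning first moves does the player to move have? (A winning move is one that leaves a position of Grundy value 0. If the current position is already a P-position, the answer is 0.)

1

All heaps use S = {4, 5, 8, 9}:
n :  0  1  2  3  4  5  6  7  8  9 10 11 12 13
G :  0  0  0  0  1  1  1  1  2  2  2  2  3  0
Heap A: G(13) = 0.
Heap B: G(12) = 3.
Combined Grundy value = 0 ⊕ 3 = 3.
A winning move leaves total XOR = 0, i.e. changes one component's Grundy value g to g ⊕ X where X is the current total.
Heap A: need g' = 0⊕3 = 3. Options: 13−4→G=2, 13−5→G=2, 13−8→G=1, 13−9→G=1. Hits: 0.
Heap B: need g' = 3⊕3 = 0. Options: 12−4→G=2, 12−5→G=1, 12−8→G=1, 12−9→G=0. Hits: 1.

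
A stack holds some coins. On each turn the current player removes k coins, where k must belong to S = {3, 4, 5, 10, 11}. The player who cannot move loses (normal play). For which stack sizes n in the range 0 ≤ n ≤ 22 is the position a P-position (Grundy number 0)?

n :  0  1  2  3  4  5  6  7  8  9 10 11 12 13 14 15 16 17 18 19 20 21 22
G :  0  0  0  1  1  1  2  2  0  0  3  1  1  2  2  0  0  0  1  1  1  2  2
P-positions are exactly the n with G(n) = 0.

0, 1, 2, 8, 9, 15, 16, 17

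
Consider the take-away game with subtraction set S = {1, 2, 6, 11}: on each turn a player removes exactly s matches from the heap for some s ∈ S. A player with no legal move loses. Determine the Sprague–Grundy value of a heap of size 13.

n :  0  1  2  3  4  5  6  7  8  9 10 11 12 13
G :  0  1  2  0  1  2  3  0  1  2  0  1  2  3

3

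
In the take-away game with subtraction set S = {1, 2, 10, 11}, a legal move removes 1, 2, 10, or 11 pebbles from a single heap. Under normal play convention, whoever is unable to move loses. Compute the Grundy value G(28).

1

n :  0  1  2  3  4  5  6  7  8  9 10 11 12 13 14 15 16 17 18 19 20 21 22 23 24 25 26 27 28
G :  0  1  2  0  1  2  0  1  2  0  1  2  0  1  2  0  1  2  0  1  2  0  1  2  0  1  2  0  1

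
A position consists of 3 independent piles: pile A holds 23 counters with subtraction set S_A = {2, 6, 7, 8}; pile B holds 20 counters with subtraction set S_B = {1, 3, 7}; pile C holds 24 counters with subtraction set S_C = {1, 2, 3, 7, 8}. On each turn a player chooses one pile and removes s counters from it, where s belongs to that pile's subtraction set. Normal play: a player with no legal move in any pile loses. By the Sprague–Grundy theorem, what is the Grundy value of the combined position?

Pile A, S = {2, 6, 7, 8}:
n :  0  1  2  3  4  5  6  7  8  9 10 11 12 13 14 15 16 17 18 19 20 21 22 23
G :  0  0  1  1  0  0  1  1  2  2  3  3  2  2  0  0  1  1  0  0  1  1  2  2
G_A(23) = 2.
Pile B, S = {1, 3, 7}:
G(0) = 0
G(1) = mex{0} = 1
G(2) = mex{1} = 0
G(3) = mex{0,0} = 1
G(4) = mex{1,1} = 0
G(5) = mex{0,0} = 1
G(6) = mex{1,1} = 0
G(7) = mex{0,0,0} = 1
G(8) = mex{1,1,1} = 0
G(9) = mex{0,0,0} = 1
G(10) = mex{1,1,1} = 0
G(11) = mex{0,0,0} = 1
G(12) = mex{1,1,1} = 0
G(13) = mex{0,0,0} = 1
G(14) = mex{1,1,1} = 0
G(15) = mex{0,0,0} = 1
G(16) = mex{1,1,1} = 0
G(17) = mex{0,0,0} = 1
G(18) = mex{1,1,1} = 0
G(19) = mex{0,0,0} = 1
G(20) = mex{1,1,1} = 0
G_B(20) = 0.
Pile C, S = {1, 2, 3, 7, 8}:
n :  0  1  2  3  4  5  6  7  8  9 10 11 12 13 14 15 16 17 18 19 20 21 22 23 24
G :  0  1  2  3  0  1  2  3  4  0  1  2  3  0  1  2  3  4  0  1  2  3  0  1  2
G_C(24) = 2.
Combined Grundy value = 2 ⊕ 0 ⊕ 2 = 0.

0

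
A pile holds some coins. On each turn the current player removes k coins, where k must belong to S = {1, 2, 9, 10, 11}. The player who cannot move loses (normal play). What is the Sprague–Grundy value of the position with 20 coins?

n :  0  1  2  3  4  5  6  7  8  9 10 11 12 13 14 15 16 17 18 19 20
G :  0  1  2  0  1  2  0  1  2  3  4  5  3  4  5  3  4  5  0  1  2

2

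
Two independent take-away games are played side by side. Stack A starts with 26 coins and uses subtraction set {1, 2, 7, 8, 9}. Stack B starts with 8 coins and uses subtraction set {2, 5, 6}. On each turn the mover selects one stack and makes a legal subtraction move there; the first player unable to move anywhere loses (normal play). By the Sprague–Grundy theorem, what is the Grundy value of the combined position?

Stack A, S = {1, 2, 7, 8, 9}:
G(0) = 0
G(1) = mex{0} = 1
G(2) = mex{1,0} = 2
G(3) = mex{2,1} = 0
G(4) = mex{0,2} = 1
G(5) = mex{1,0} = 2
G(6) = mex{2,1} = 0
G(7) = mex{0,2,0} = 1
G(8) = mex{1,0,1,0} = 2
G(9) = mex{2,1,2,1,0} = 3
G(10) = mex{3,2,0,2,1} = 4
G(11) = mex{4,3,1,0,2} = 5
G(12) = mex{5,4,2,1,0} = 3
G(13) = mex{3,5,0,2,1} = 4
G(14) = mex{4,3,1,0,2} = 5
G(15) = mex{5,4,2,1,0} = 3
G(16) = mex{3,5,3,2,1} = 0
G(17) = mex{0,3,4,3,2} = 1
G(18) = mex{1,0,5,4,3} = 2
G(19) = mex{2,1,3,5,4} = 0
G(20) = mex{0,2,4,3,5} = 1
G(21) = mex{1,0,5,4,3} = 2
G(22) = mex{2,1,3,5,4} = 0
G(23) = mex{0,2,0,3,5} = 1
G(24) = mex{1,0,1,0,3} = 2
G(25) = mex{2,1,2,1,0} = 3
G(26) = mex{3,2,0,2,1} = 4
G_A(26) = 4.
Stack B, S = {2, 5, 6}:
n : 0 1 2 3 4 5 6 7 8
G : 0 0 1 1 0 2 1 3 0
G_B(8) = 0.
Combined Grundy value = 4 ⊕ 0 = 4.

4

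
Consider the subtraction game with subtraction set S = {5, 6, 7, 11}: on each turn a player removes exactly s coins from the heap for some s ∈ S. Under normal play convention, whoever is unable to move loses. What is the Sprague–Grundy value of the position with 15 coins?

n :  0  1  2  3  4  5  6  7  8  9 10 11 12 13 14 15
G :  0  0  0  0  0  1  1  1  1  1  2  2  2  2  2  3

3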